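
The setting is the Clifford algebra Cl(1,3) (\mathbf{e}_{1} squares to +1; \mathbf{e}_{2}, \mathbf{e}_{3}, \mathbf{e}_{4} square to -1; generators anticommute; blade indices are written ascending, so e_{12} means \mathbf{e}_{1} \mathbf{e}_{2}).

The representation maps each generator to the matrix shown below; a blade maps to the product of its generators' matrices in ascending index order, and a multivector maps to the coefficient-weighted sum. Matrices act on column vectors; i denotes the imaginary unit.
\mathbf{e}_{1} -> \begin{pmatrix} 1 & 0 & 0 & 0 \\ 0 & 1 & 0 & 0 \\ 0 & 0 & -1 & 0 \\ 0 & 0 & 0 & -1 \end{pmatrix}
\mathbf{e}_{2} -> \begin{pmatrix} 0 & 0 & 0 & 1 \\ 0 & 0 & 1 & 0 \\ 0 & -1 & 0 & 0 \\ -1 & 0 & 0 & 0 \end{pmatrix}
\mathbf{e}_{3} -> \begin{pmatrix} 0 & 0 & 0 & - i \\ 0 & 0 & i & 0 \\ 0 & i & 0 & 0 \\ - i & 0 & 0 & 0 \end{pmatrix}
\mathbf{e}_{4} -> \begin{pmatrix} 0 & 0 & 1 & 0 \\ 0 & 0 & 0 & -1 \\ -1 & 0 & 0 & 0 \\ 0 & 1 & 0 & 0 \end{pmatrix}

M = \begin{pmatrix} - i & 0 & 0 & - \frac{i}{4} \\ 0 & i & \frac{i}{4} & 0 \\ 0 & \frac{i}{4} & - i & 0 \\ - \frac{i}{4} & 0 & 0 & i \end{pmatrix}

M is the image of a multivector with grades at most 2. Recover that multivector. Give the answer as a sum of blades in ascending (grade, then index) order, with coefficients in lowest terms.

Method: the blade images are trace-orthogonal — tr(rho(e_A) rho(e_B)^-1) = 4 if A = B and 0 otherwise — and rho(e_A)^-1 = (e_A)^2 * rho(e_A) with (e_A)^2 = +1 or -1, so the coefficient of e_A in the preimage is (e_A)^2 * tr(M rho(e_A))/4.
Nonzero projections over blades of grade <= 2: e_{3}: (e_{3})^2 = -1, tr(M rho(e_{3})) = -1, coefficient \frac{1}{4}; e_{23}: (e_{23})^2 = -1, tr(M rho(e_{23})) = -4, coefficient 1. Every other blade of grade <= 2 projects to 0.
Answer: \frac{1}{4} e_{3} + e_{23}


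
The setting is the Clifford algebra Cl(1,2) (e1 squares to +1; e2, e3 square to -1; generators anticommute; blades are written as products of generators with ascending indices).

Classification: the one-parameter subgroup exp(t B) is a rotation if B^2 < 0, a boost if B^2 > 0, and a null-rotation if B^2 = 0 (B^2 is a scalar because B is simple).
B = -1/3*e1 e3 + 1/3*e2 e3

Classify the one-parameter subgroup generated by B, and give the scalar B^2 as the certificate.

B^2 term by term: the squares give (-1/3)^2*(e1 e3)^2 + (1/3)^2*(e2 e3)^2 = 1/9*(+1) + 1/9*(-1) = 0 (each basis 2-blade squares to minus the product of its generators' squares); cross terms between blades sharing an index anticommute and cancel. So B^2 = 0.
Answer: null-rotation, certificate B^2 = 0. The scalar 0 is the complete invariant here: its sign names the subgroup type.


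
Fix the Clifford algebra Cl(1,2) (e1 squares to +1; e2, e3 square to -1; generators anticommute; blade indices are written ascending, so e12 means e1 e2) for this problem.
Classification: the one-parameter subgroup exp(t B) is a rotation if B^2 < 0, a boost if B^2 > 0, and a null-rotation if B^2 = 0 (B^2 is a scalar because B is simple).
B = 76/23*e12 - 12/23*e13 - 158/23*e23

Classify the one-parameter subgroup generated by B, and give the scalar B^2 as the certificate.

B^2 term by term: the squares give (76/23)^2*(e12)^2 + (-12/23)^2*(e13)^2 + (-158/23)^2*(e23)^2 = 5776/529*(+1) + 144/529*(+1) + 24964/529*(-1) = -36 (each basis 2-blade squares to minus the product of its generators' squares); cross terms between blades sharing an index anticommute and cancel. So B^2 = -36.
Answer: rotation, certificate B^2 = -36. Note: conjugating B changes its blade decomposition but never the scalar B^2 = -36, whose sign settles the classification.


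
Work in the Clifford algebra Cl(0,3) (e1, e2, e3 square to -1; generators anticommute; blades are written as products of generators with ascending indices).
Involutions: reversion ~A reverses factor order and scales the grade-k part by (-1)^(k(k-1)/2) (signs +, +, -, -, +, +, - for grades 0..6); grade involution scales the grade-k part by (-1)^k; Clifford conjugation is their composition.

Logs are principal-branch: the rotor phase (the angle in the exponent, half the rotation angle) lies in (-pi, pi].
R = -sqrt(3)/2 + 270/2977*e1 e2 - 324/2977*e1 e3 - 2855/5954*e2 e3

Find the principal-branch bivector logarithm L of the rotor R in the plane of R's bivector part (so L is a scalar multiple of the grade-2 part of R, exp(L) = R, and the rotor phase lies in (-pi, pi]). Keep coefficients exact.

The scalar part of R is -sqrt(3)/2, which fixes the principal-branch rotor phase; the unit plane is then the bivector part divided by the sine of that phase, and L is that plane scaled by the phase.
Concretely: cos(phase) = -sqrt(3)/2 gives phase = ±5*pi/6, and since phase/sin(phase) is even the sign is immaterial: L = (phase/sin(phase)) * <R>_2 = (5*pi/3) * <R>_2.
Answer: 450*pi/2977*e1 e2 - 540*pi/2977*e1 e3 - 14275*pi/17862*e2 e3


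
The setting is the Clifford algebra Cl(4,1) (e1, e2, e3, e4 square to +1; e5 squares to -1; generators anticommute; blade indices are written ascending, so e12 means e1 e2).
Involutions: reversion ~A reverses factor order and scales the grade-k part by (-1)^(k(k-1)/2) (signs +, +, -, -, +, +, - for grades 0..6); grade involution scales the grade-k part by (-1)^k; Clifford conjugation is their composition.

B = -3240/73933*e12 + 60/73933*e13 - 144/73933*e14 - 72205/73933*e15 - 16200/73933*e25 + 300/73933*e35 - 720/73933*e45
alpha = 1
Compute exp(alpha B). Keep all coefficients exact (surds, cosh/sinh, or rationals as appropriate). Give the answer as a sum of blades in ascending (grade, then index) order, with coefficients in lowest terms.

B^2 term by term: the squares give (-3240/73933)^2*(e12)^2 + (60/73933)^2*(e13)^2 + (-144/73933)^2*(e14)^2 + (-72205/73933)^2*(e15)^2 + (-16200/73933)^2*(e25)^2 + (300/73933)^2*(e35)^2 + (-720/73933)^2*(e45)^2 = 10497600/5466088489*(-1) + 3600/5466088489*(-1) + 20736/5466088489*(-1) + 5213562025/5466088489*(+1) + 262440000/5466088489*(+1) + 90000/5466088489*(+1) + 518400/5466088489*(+1) = 1 (each basis 2-blade squares to minus the product of its generators' squares); cross terms between blades sharing an index anticommute and cancel; the commuting (index-disjoint) pairs give grade-4 terms 2*c*c'*(blade product), which cancel blade by blade — e1235: -1944000/5466088489 + 1944000/5466088489 = 0; e1245: 4665600/5466088489 - 4665600/5466088489 = 0; e1345: -86400/5466088489 + 86400/5466088489 = 0 — confirming B is simple. So B^2 = 1.
B^2 = 1 — the series telescopes hyperbolically here: l = 1, alpha*l = 1, so exp(alpha B) = cosh(1) + (sinh(1)/1)*B = cosh(1) + (sinh(1))*B.
Answer: cosh(1) - 3240*sinh(1)/73933*e12 + 60*sinh(1)/73933*e13 - 144*sinh(1)/73933*e14 - 72205*sinh(1)/73933*e15 - 16200*sinh(1)/73933*e25 + 300*sinh(1)/73933*e35 - 720*sinh(1)/73933*e45


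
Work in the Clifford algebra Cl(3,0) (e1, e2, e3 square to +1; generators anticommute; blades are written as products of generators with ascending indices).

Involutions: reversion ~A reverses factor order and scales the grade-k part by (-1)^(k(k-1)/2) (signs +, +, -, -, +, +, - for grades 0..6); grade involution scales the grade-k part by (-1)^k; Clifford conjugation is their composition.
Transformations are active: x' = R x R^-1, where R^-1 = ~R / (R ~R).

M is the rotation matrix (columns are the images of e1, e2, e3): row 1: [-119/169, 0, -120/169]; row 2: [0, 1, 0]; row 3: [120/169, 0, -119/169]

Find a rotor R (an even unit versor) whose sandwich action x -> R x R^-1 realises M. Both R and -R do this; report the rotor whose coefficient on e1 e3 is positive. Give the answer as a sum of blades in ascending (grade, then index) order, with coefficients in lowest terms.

Method: write R = a + b12*e1 e2 + b13*e1 e3 + b23*e2 e3 with a^2 + b12^2 + b13^2 + b23^2 = 1 (so R^-1 = ~R). Expanding the columns R e_j ~R gives tr M = 4a^2 - 1 and, from the antisymmetric part, M21 - M12 = -4a*b12, M13 - M31 = 4a*b13, M32 - M23 = -4a*b23.
Here tr M = -69/169, so a^2 = (1 + tr M)/4 = 25/169 and a = ±5/13. Taking a = 5/13: M21 - M12 = 0, M13 - M31 = -240/169, M32 - M23 = 0, giving b12 = 0, b13 = -12/13, b23 = 0, i.e. R = 5/13 - 12/13*e1 e3.
Its e1 e3 coefficient is negative, so report the other preimage -R.
Answer: -5/13 + 12/13*e1 e3. Note: both R and -R realise this M (trace -69/169); the covering map identifies them, and the e1 e3-coefficient sign is the tie-breaker.


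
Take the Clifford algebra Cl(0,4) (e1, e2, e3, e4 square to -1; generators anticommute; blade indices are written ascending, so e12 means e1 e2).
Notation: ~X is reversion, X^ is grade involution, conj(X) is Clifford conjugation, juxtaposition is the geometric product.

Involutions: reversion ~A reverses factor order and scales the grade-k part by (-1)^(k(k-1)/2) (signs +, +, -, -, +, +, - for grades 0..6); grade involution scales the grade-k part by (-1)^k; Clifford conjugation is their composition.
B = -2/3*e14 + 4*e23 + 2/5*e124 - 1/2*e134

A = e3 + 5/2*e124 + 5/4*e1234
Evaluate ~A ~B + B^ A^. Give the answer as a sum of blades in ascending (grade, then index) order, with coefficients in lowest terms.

first term: 1 - 151/24*e2 - 1/2*e3 + 11/2*e14 + 5/12*e23 - 32/3*e134 - 2/5*e1234
second term: 1 + 151/24*e2 + 1/2*e3 - 11/2*e14 - 5/12*e23 - 32/3*e134 - 2/5*e1234
Answer: 2 - 64/3*e134 - 4/5*e1234


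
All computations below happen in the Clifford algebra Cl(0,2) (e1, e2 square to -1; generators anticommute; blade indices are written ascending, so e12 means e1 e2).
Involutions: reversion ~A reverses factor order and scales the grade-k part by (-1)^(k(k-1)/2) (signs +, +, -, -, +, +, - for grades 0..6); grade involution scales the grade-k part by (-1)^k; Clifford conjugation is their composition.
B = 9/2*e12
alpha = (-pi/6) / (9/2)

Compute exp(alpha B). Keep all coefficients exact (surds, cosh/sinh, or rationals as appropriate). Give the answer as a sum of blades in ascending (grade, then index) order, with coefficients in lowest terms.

B^2 = (9/2)^2*(e12)^2 = 81/4*(-1) = -81/4 (a basis 2-blade squares to minus the product of its generators' squares).
B^2 = -81/4 — since the square is negative, the closed form is circular: l = 9/2, alpha*l = -pi/6, so exp(alpha B) = cos(-pi/6) + (sin(-pi/6)/(9/2))*B = sqrt(3)/2 + (-1/9)*B.
Answer: sqrt(3)/2 - 1/2*e12


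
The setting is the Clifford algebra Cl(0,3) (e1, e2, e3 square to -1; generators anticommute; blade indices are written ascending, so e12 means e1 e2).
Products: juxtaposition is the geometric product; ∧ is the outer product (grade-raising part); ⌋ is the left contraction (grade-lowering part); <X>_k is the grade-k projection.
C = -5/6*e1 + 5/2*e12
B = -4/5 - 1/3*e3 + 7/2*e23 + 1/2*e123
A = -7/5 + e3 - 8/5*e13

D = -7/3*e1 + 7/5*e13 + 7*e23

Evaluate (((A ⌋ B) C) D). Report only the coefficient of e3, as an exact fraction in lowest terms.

step 1: 109/75 + 27/10*e2 + 7/15*e3 - 1/2*e12 - 49/10*e23 - 7/10*e123
step 2: 5/4 + 997/180*e1 + 5/12*e2 + 7/4*e3 + 353/60*e12 - 427/36*e13 - 7/12*e23 + 21/4*e123
step 3: 18151/540 - 2233/60*e1 + 1057/180*e2 + 45913/2700*e3 - 14623/180*e12 - 707/20*e13 + 8771/300*e23 + 791/20*e123
Answer: 45913/2700


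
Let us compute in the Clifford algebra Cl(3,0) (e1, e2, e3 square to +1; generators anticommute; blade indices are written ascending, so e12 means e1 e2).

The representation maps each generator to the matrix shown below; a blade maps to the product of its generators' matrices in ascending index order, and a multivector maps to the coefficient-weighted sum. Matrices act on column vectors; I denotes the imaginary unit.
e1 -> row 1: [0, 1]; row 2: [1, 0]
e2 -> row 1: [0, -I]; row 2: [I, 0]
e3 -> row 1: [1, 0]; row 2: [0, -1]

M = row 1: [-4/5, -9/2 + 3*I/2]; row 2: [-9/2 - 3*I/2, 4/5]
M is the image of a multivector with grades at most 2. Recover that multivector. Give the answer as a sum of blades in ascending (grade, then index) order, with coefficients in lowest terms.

Method: 1, rho(e1), rho(e2), rho(e3) form a trace-orthogonal basis of the 2x2 complex matrices (tr(X Y) = 2 if X = Y, else 0), so M = m0*1 + m1*rho(e1) + m2*rho(e2) + m3*rho(e3) with m0 = tr(M)/2 = 0, m1 = tr(M rho(e1))/2 = -9/2, m2 = tr(M rho(e2))/2 = -3/2, m3 = tr(M rho(e3))/2 = -4/5.
Multiplying table entries, the bivector images are rho(e12) = I*rho(e3), rho(e13) = -I*rho(e2), rho(e23) = I*rho(e1); with real blade coefficients the real parts of m0..m3 are the coefficients of 1, e1, e2, e3 and the imaginary parts give the bivectors (e23: Im m1, e13: -Im m2, e12: Im m3).
Answer: -9/2*e1 - 3/2*e2 - 4/5*e3


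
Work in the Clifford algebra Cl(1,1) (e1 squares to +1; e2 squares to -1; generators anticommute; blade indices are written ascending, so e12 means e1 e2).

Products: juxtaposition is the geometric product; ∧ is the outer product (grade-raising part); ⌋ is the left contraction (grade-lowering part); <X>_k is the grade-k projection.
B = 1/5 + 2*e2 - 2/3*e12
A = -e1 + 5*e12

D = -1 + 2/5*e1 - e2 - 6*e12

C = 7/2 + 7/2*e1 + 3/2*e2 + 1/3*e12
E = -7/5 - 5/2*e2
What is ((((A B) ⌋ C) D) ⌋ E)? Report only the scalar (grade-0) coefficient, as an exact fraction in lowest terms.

step 1: -10/3 - 51/5*e1 + 2/3*e2 - e12
step 2: -487/10 - 103/9*e1 - 42/5*e2 - 10/9*e12
step 3: 763/18 + 3094/75*e1 + 11359/90*e2 + 69326/225*e12
step 4: 15371/60 - 3815/36*e2
Answer: 15371/60


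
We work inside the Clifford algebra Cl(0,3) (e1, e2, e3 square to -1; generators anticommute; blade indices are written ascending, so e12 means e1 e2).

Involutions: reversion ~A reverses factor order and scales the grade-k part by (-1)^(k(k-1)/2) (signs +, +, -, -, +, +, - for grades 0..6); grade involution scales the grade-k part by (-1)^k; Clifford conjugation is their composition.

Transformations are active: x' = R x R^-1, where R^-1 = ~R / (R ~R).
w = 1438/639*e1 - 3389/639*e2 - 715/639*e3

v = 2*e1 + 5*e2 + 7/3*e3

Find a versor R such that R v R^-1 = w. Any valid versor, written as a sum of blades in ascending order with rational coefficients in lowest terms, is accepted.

Here q(v) = q(w) = -310/9; the classical choice R = v + w = 2716/639*e1 - 194/639*e2 + 776/639*e3 then realises v -> w under the sandwich.
Answer: 2716/639*e1 - 194/639*e2 + 776/639*e3


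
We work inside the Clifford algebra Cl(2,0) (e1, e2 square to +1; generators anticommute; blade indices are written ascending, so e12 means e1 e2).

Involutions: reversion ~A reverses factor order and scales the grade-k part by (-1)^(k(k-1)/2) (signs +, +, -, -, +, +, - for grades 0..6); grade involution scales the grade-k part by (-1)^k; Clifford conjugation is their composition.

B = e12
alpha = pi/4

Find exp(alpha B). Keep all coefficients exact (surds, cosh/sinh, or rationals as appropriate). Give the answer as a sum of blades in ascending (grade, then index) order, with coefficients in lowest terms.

B^2 = (1)^2*(e12)^2 = 1*(-1) = -1 (a basis 2-blade squares to minus the product of its generators' squares).
B^2 = -1 — a negative square means the series sums to a rotation: l = 1, alpha*l = pi/4, so exp(alpha B) = cos(pi/4) + (sin(pi/4)/1)*B = sqrt(2)/2 + (sqrt(2)/2)*B.
Answer: sqrt(2)/2 + sqrt(2)/2*e12


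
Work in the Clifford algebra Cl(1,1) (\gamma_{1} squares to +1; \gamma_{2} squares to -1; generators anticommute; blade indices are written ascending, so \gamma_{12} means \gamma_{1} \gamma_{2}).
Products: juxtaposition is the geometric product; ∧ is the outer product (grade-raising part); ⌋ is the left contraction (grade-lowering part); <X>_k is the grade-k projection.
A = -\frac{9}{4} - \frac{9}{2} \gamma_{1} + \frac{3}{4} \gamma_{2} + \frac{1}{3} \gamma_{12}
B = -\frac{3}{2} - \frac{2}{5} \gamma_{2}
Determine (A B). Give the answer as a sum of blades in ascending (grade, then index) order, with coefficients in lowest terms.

step 1: \frac{147}{40} + \frac{413}{60} \gamma_{1} - \frac{9}{40} \gamma_{2} + \frac{13}{10} \gamma_{12}
Answer: \frac{147}{40} + \frac{413}{60} \gamma_{1} - \frac{9}{40} \gamma_{2} + \frac{13}{10} \gamma_{12}


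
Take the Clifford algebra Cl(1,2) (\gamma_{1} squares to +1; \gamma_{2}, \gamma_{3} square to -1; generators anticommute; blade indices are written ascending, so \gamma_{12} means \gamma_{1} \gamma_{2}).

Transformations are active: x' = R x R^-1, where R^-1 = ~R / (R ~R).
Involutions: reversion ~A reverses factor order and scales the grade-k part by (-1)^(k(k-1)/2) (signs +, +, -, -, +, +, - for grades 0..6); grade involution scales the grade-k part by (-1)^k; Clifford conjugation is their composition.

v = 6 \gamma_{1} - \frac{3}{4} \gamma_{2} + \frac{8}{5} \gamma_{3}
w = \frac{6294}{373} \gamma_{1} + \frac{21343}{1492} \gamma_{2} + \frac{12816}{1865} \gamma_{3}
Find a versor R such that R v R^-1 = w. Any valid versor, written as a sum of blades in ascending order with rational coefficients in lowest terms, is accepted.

Since q(v) = q(w) = \frac{13151}{400}, the sum R = v + w = \frac{8532}{373} \gamma_{1} + \frac{5056}{373} \gamma_{2} + \frac{3160}{373} \gamma_{3} does the job whenever invertible.
Answer: \frac{8532}{373} \gamma_{1} + \frac{5056}{373} \gamma_{2} + \frac{3160}{373} \gamma_{3}


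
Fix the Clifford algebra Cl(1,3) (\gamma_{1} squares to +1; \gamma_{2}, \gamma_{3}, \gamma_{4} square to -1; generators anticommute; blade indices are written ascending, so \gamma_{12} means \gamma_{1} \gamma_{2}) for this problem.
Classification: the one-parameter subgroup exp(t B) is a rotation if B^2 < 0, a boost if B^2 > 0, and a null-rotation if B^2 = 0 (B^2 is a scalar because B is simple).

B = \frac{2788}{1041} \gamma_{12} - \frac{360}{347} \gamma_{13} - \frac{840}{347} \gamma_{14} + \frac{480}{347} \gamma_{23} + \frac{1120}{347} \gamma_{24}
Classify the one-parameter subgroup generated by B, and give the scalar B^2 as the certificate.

B^2 term by term: the squares give (\frac{2788}{1041})^2*(\gamma_{12})^2 + (-\frac{360}{347})^2*(\gamma_{13})^2 + (-\frac{840}{347})^2*(\gamma_{14})^2 + (\frac{480}{347})^2*(\gamma_{23})^2 + (\frac{1120}{347})^2*(\gamma_{24})^2 = \frac{7772944}{1083681}*(+1) + \frac{129600}{120409}*(+1) + \frac{705600}{120409}*(+1) + \frac{230400}{120409}*(-1) + \frac{1254400}{120409}*(-1) = \frac{16}{9} (each basis 2-blade squares to minus the product of its generators' squares); cross terms between blades sharing an index anticommute and cancel; the commuting (index-disjoint) pairs give grade-4 terms 2*c*c'*(blade product), which cancel blade by blade — \gamma_{1234}: \frac{806400}{120409} - \frac{806400}{120409} = 0 — confirming B is simple. So B^2 = \frac{16}{9}.
Answer: boost, certificate B^2 = \frac{16}{9}. Note: conjugating B changes its blade decomposition but never the scalar B^2 = \frac{16}{9}, whose sign settles the classification.


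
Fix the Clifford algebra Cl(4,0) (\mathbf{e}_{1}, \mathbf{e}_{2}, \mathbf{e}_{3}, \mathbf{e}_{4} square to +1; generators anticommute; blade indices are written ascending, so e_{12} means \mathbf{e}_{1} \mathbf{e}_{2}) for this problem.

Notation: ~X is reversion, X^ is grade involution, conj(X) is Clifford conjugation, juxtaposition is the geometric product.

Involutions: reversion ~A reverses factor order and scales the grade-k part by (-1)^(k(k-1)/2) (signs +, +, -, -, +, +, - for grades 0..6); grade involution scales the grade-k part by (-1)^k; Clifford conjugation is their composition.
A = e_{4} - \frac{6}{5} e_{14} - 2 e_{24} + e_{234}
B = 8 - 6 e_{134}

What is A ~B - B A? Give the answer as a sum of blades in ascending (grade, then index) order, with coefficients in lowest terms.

first term: -\frac{36}{5} e_{3} + 8 e_{4} + 6 e_{12} + 6 e_{13} - \frac{48}{5} e_{14} - 16 e_{24} + 12 e_{123} + 8 e_{234}
second term: \frac{36}{5} e_{3} + 8 e_{4} + 6 e_{12} - 6 e_{13} - \frac{48}{5} e_{14} - 16 e_{24} + 12 e_{123} + 8 e_{234}
Answer: -\frac{72}{5} e_{3} + 12 e_{13}


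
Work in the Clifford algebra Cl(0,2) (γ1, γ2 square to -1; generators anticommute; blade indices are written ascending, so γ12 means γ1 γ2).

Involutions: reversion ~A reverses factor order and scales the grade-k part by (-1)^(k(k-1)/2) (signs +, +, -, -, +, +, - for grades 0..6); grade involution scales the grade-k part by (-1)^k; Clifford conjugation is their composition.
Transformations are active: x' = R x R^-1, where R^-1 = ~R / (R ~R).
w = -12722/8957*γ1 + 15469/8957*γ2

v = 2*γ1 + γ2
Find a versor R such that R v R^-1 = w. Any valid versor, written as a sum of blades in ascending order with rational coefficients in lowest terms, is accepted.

Why this works: both vectors square to -5, so q(v) = q(w) and R = v + w = 5192/8957*γ1 + 24426/8957*γ2 carries v to w — its own direction survives, the complement (v - w)/2 flips.
Answer: 5192/8957*γ1 + 24426/8957*γ2


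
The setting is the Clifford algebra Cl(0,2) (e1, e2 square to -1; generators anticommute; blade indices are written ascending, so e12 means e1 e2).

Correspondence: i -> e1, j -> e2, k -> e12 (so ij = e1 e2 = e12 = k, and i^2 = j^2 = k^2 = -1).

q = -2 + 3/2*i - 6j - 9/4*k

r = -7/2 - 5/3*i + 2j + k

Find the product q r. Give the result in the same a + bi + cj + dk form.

In blades: q = -2 + 3/2*e1 - 6*e2 - 9/4*e12, r = -7/2 - 5/3*e1 + 2*e2 + e12.
Distribute q over r term by term (generator squares from the signature, products reordered to ascending indices): (-2)*r = 7 + 10/3*e1 - 4*e2 - 2*e12; (3/2*e1)*r = 5/2 - 21/4*e1 - 3/2*e2 + 3*e12; (-6*e2)*r = 12 - 6*e1 + 21*e2 - 10*e12; (-9/4*e12)*r = 9/4 + 9/2*e1 + 15/4*e2 + 63/8*e12.
Sum: 95/4 - 41/12*e1 + 77/4*e2 - 9/8*e12; translating back through the correspondence:
Answer: 95/4 - 41/12*i + 77/4*j - 9/8*k


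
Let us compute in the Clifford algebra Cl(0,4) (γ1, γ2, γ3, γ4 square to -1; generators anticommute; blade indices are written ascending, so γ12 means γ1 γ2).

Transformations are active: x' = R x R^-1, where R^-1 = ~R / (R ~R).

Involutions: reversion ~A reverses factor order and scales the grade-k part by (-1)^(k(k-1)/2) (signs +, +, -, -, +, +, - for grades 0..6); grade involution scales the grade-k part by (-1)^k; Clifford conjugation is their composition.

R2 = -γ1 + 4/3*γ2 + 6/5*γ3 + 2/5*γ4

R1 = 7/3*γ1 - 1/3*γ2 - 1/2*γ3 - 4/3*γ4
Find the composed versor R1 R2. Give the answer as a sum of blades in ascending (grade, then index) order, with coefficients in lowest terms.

Distribute over the terms of R1 (each basis-blade product reordered to ascending indices, repeated generators contracted through their squares):
(7/3*γ1) R2 = 7/3 + 28/9*γ12 + 14/5*γ13 + 14/15*γ14
(-1/3*γ2) R2 = 4/9 - 1/3*γ12 - 2/5*γ23 - 2/15*γ24
(-1/2*γ3) R2 = 3/5 - 1/2*γ13 + 2/3*γ23 - 1/5*γ34
(-4/3*γ4) R2 = 8/15 - 4/3*γ14 + 16/9*γ24 + 8/5*γ34
Summing the partial products and collecting blades:
Answer: 176/45 + 25/9*γ12 + 23/10*γ13 - 2/5*γ14 + 4/15*γ23 + 74/45*γ24 + 7/5*γ34


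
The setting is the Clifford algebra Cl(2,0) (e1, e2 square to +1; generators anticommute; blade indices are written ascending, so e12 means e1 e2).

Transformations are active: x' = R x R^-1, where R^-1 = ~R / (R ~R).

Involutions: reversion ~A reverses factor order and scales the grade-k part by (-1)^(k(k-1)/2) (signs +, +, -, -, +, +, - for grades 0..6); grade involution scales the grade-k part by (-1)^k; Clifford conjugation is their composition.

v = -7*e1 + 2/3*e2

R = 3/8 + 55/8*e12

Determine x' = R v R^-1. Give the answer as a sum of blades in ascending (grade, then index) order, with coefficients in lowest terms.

~R = 3/8 - 55/8*e12, and R ~R = 1517/32, so R^-1 = ~R / (1517/32).
R v = 47/24*e1 + 387/8*e2
Answer: 10666/1517*e1 + 449/4551*e2


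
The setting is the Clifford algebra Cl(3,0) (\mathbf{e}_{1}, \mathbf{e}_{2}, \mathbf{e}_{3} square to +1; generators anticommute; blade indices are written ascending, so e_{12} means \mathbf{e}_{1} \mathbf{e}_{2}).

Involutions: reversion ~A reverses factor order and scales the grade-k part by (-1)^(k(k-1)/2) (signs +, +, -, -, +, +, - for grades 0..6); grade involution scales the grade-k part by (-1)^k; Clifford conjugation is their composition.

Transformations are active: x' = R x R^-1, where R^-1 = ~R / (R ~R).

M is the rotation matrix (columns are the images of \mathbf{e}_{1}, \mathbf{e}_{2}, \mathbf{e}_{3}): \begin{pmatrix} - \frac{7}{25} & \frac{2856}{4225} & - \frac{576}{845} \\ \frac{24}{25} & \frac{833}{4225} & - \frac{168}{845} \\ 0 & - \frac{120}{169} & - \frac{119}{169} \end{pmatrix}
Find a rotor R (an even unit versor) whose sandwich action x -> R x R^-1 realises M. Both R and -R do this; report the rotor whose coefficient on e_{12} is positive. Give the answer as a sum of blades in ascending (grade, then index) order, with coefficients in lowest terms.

Method: write R = a + b12*e_{12} + b13*e_{13} + b23*e_{23} with a^2 + b12^2 + b13^2 + b23^2 = 1 (so R^-1 = ~R). Expanding the columns R e_j ~R gives tr M = 4a^2 - 1 and, from the antisymmetric part, M21 - M12 = -4a*b12, M13 - M31 = 4a*b13, M32 - M23 = -4a*b23.
Here tr M = -\frac{133}{169}, so a^2 = (1 + tr M)/4 = \frac{9}{169} and a = ±\frac{3}{13}. Taking a = \frac{3}{13}: M21 - M12 = \frac{48}{169}, M13 - M31 = -\frac{576}{845}, M32 - M23 = -\frac{432}{845}, giving b12 = -\frac{4}{13}, b13 = -\frac{48}{65}, b23 = \frac{36}{65}, i.e. R = \frac{3}{13} - \frac{4}{13} e_{12} - \frac{48}{65} e_{13} + \frac{36}{65} e_{23}.
Its e_{12} coefficient is negative, so report the other preimage -R.
Answer: -\frac{3}{13} + \frac{4}{13} e_{12} + \frac{48}{65} e_{13} - \frac{36}{65} e_{23}. Why the constraint matters: R and -R act identically through the sandwich — M has trace -\frac{133}{169} either way — so only the sign condition on e_{12} picks one of the two preimages.


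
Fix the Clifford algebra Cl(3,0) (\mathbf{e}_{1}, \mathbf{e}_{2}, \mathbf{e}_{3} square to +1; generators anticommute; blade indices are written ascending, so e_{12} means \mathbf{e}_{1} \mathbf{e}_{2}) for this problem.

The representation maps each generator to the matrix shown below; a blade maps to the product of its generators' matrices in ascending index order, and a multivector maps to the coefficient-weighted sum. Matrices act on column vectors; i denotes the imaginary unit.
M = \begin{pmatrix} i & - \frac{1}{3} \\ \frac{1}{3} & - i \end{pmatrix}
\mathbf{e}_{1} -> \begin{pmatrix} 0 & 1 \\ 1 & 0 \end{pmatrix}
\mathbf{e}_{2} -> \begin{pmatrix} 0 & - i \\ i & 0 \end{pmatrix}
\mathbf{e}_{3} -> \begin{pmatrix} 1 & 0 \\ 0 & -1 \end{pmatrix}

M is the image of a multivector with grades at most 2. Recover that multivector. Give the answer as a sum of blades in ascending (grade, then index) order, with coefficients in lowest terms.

Method: 1, rho(e_{1}), rho(e_{2}), rho(e_{3}) form a trace-orthogonal basis of the 2x2 complex matrices (tr(X Y) = 2 if X = Y, else 0), so M = m0*1 + m1*rho(e_{1}) + m2*rho(e_{2}) + m3*rho(e_{3}) with m0 = tr(M)/2 = 0, m1 = tr(M rho(e_{1}))/2 = 0, m2 = tr(M rho(e_{2}))/2 = - \frac{i}{3}, m3 = tr(M rho(e_{3}))/2 = i.
Multiplying table entries, the bivector images are rho(e_{12}) = i*rho(e_{3}), rho(e_{13}) = -i*rho(e_{2}), rho(e_{23}) = i*rho(e_{1}); with real blade coefficients the real parts of m0..m3 are the coefficients of 1, e_{1}, e_{2}, e_{3} and the imaginary parts give the bivectors (e_{23}: Im m1, e_{13}: -Im m2, e_{12}: Im m3).
Answer: e_{12} + \frac{1}{3} e_{13}


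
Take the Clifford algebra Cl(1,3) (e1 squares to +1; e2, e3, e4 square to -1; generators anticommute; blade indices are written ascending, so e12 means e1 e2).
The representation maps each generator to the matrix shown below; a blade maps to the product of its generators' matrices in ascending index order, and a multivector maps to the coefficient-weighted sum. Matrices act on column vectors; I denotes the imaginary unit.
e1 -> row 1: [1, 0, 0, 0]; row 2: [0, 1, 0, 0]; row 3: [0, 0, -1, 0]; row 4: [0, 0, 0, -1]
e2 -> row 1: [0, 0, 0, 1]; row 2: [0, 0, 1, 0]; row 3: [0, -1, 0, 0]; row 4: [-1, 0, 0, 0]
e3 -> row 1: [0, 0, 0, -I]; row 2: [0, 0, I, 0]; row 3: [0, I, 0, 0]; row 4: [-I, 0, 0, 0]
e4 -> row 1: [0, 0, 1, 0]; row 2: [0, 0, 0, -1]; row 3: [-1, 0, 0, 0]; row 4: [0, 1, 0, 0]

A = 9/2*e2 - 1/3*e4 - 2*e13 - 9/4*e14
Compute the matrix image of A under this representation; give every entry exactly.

Bivector images (products of the table entries): rho(e13) = rho(e1)rho(e3) = row 1: [0, 0, 0, -I]; row 2: [0, 0, I, 0]; row 3: [0, -I, 0, 0]; row 4: [I, 0, 0, 0]; rho(e14) = rho(e1)rho(e4) = row 1: [0, 0, 1, 0]; row 2: [0, 0, 0, -1]; row 3: [1, 0, 0, 0]; row 4: [0, -1, 0, 0].
M = (9/2)*rho(e2) + (-1/3)*rho(e4) + (-2)*rho(e13) + (-9/4)*rho(e14), summed entrywise:
Answer: row 1: [0, 0, -31/12, 9/2 + 2*I]; row 2: [0, 0, 9/2 - 2*I, 31/12]; row 3: [-23/12, -9/2 + 2*I, 0, 0]; row 4: [-9/2 - 2*I, 23/12, 0, 0]


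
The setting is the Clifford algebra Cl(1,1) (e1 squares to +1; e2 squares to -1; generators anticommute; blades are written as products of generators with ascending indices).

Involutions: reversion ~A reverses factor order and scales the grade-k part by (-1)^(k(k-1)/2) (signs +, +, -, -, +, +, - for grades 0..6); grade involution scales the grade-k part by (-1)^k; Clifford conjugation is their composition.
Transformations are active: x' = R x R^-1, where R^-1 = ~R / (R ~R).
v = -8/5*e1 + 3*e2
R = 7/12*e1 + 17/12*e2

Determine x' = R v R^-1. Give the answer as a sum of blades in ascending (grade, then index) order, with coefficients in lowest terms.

~R = 7/12*e1 + 17/12*e2, and R ~R = -5/3, so R^-1 = ~R / (-5/3).
R v = -311/60 + 241/60*e1 e2
Answer: 3137/600*e1 + 3487/600*e2


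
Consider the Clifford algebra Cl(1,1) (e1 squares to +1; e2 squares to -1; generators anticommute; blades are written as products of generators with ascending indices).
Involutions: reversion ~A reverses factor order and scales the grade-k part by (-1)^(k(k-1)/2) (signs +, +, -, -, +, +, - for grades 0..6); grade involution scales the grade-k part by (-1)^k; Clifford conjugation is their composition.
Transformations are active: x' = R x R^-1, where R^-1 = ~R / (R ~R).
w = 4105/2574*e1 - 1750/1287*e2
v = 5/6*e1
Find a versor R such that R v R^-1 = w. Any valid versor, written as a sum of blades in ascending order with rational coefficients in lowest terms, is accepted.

Since q(v) = q(w) = 25/36, the sum R = v + w = 3125/1287*e1 - 1750/1287*e2 does the job whenever invertible.
Answer: 3125/1287*e1 - 1750/1287*e2


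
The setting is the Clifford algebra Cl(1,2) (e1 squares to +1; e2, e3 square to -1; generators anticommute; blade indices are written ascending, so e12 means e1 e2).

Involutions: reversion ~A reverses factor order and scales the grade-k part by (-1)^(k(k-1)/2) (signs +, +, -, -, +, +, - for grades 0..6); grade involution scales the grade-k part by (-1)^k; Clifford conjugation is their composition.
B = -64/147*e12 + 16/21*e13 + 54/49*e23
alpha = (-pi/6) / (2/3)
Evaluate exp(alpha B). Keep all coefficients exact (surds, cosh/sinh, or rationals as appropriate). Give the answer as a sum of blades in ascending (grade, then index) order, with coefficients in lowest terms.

B^2 term by term: the squares give (-64/147)^2*(e12)^2 + (16/21)^2*(e13)^2 + (54/49)^2*(e23)^2 = 4096/21609*(+1) + 256/441*(+1) + 2916/2401*(-1) = -4/9 (each basis 2-blade squares to minus the product of its generators' squares); cross terms between blades sharing an index anticommute and cancel. So B^2 = -4/9.
B^2 = -4/9 — B^2 < 0, so the exponential closes trigonometrically: l = 2/3, alpha*l = -pi/6, so exp(alpha B) = cos(-pi/6) + (sin(-pi/6)/(2/3))*B = sqrt(3)/2 + (-3/4)*B.
Answer: sqrt(3)/2 + 16/49*e12 - 4/7*e13 - 81/98*e23


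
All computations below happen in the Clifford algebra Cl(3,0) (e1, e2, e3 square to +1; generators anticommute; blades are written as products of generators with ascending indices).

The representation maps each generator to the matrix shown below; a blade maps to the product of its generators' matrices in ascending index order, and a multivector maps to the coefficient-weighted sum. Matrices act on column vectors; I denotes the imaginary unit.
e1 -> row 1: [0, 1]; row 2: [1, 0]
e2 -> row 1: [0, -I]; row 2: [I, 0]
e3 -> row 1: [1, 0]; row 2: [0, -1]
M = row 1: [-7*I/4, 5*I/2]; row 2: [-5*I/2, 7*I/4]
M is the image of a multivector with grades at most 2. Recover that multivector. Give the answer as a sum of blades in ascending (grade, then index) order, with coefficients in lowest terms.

Method: 1, rho(e1), rho(e2), rho(e3) form a trace-orthogonal basis of the 2x2 complex matrices (tr(X Y) = 2 if X = Y, else 0), so M = m0*1 + m1*rho(e1) + m2*rho(e2) + m3*rho(e3) with m0 = tr(M)/2 = 0, m1 = tr(M rho(e1))/2 = 0, m2 = tr(M rho(e2))/2 = -5/2, m3 = tr(M rho(e3))/2 = -7*I/4.
Multiplying table entries, the bivector images are rho(e1 e2) = I*rho(e3), rho(e1 e3) = -I*rho(e2), rho(e2 e3) = I*rho(e1); with real blade coefficients the real parts of m0..m3 are the coefficients of 1, e1, e2, e3 and the imaginary parts give the bivectors (e2 e3: Im m1, e1 e3: -Im m2, e1 e2: Im m3).
Answer: -5/2*e2 - 7/4*e1 e2


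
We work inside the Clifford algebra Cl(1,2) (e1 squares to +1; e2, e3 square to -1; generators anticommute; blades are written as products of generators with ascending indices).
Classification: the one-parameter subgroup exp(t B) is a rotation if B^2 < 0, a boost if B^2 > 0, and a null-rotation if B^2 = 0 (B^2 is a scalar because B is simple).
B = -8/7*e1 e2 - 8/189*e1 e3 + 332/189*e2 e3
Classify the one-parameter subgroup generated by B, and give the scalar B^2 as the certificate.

B^2 term by term: the squares give (-8/7)^2*(e1 e2)^2 + (-8/189)^2*(e1 e3)^2 + (332/189)^2*(e2 e3)^2 = 64/49*(+1) + 64/35721*(+1) + 110224/35721*(-1) = -16/9 (each basis 2-blade squares to minus the product of its generators' squares); cross terms between blades sharing an index anticommute and cancel. So B^2 = -16/9.
Answer: rotation, certificate B^2 = -16/9. No conjugation can change B^2 = -16/9; the sign gives the class.


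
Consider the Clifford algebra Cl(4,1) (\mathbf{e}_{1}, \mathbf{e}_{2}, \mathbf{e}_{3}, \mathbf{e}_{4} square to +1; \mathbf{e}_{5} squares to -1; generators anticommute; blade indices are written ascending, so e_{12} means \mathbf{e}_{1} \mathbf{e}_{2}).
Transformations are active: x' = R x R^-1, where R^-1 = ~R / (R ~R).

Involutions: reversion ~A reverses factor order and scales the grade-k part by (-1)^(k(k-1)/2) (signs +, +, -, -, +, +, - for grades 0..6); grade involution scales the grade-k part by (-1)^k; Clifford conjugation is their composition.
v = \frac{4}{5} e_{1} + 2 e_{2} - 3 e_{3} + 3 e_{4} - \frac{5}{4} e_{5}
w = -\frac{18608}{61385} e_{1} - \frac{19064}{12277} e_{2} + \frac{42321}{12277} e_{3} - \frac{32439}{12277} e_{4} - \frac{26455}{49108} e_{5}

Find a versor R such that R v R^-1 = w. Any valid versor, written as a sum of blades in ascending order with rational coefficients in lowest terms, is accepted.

Key observation: q(v) = q(w) = \frac{8431}{400} (sandwiches preserve the norm), so R = v + w = \frac{6100}{12277} e_{1} + \frac{5490}{12277} e_{2} + \frac{5490}{12277} e_{3} + \frac{4392}{12277} e_{4} - \frac{21960}{12277} e_{5} works whenever it is invertible — the component of v along it is kept and (v - w)/2 reverses, sending v to w.
Answer: \frac{6100}{12277} e_{1} + \frac{5490}{12277} e_{2} + \frac{5490}{12277} e_{3} + \frac{4392}{12277} e_{4} - \frac{21960}{12277} e_{5}


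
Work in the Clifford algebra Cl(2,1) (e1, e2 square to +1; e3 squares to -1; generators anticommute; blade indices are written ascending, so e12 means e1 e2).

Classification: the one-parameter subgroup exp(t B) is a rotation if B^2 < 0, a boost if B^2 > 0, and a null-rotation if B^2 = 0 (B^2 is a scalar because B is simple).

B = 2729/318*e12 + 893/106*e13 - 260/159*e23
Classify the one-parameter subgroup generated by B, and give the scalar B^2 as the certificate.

B^2 term by term: the squares give (2729/318)^2*(e12)^2 + (893/106)^2*(e13)^2 + (-260/159)^2*(e23)^2 = 7447441/101124*(-1) + 797449/11236*(+1) + 67600/25281*(+1) = 0 (each basis 2-blade squares to minus the product of its generators' squares); cross terms between blades sharing an index anticommute and cancel. So B^2 = 0.
Answer: null-rotation, certificate B^2 = 0. One invariant decides it: the square 0 survives every conjugation, and its sign is exactly the classification.


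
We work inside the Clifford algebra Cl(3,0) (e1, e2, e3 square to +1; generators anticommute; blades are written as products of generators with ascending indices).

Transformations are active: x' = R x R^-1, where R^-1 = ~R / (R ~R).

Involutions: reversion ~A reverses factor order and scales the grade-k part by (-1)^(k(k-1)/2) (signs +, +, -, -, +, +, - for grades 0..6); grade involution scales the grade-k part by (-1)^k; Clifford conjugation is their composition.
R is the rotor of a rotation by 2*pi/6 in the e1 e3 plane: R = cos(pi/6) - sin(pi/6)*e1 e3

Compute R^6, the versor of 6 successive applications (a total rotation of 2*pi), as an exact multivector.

Because a rotor carries half the rotation angle, composing 6 copies of this e1 e3-plane rotor multiplies the phase: 6*(pi/6) = pi, hence R^6 = cos(pi) - sin(pi)*e1 e3.
cos(pi) = -1 and sin(pi) = 0, so R^6 = -1. The total rotation 2*pi is 1 full turn, so every vector returns to itself, yet the rotor is -1, on the OTHER sheet of the double cover (an odd number of 2*pi turns).
Answer: -1


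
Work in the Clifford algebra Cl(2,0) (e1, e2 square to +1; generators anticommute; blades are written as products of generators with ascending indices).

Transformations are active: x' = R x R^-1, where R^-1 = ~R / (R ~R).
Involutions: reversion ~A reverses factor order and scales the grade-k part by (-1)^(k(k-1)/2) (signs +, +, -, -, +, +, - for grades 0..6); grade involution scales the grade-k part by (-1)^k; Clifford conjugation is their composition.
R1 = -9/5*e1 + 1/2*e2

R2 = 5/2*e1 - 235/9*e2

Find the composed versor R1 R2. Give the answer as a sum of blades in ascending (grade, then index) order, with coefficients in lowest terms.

Distribute over the terms of R1 (each basis-blade product reordered to ascending indices, repeated generators contracted through their squares):
(-9/5*e1) R2 = -9/2 + 47*e1 e2
(1/2*e2) R2 = -235/18 - 5/4*e1 e2
Summing the partial products and collecting blades:
Answer: -158/9 + 183/4*e1 e2


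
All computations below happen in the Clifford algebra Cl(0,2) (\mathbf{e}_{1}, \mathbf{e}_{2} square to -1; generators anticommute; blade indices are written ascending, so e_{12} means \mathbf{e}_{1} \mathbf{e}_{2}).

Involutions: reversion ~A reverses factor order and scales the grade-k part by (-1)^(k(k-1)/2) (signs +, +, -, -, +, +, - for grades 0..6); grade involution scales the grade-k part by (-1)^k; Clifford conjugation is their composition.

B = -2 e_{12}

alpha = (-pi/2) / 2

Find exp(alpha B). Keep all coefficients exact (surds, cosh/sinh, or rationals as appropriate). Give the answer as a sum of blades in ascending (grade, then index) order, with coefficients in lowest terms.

B^2 = (-2)^2*(e_{12})^2 = 4*(-1) = -4 (a basis 2-blade squares to minus the product of its generators' squares).
B^2 = -4 — since the square is negative, the closed form is circular: l = 2, alpha*l = - \frac{\pi}{2}, so exp(alpha B) = cos(- \frac{\pi}{2}) + (sin(- \frac{\pi}{2})/2)*B = 0 + (- \frac{1}{2})*B.
Answer: e_{12}


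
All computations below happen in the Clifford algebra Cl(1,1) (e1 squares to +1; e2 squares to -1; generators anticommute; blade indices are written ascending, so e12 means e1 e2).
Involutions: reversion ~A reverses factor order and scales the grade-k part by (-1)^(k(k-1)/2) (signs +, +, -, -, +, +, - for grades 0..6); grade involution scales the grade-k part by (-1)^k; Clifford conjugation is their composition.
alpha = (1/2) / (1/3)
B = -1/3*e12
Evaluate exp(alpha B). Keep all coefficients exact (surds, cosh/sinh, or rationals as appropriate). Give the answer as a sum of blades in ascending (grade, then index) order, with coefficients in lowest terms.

B^2 = (-1/3)^2*(e12)^2 = 1/9*(+1) = 1/9 (a basis 2-blade squares to minus the product of its generators' squares).
B^2 = 1/9 — hyperbolic case — the even/odd split gives cosh and sinh: l = 1/3, alpha*l = 1/2, so exp(alpha B) = cosh(1/2) + (sinh(1/2)/(1/3))*B = cosh(1/2) + (3*sinh(1/2))*B.
Answer: cosh(1/2) - sinh(1/2)*e12


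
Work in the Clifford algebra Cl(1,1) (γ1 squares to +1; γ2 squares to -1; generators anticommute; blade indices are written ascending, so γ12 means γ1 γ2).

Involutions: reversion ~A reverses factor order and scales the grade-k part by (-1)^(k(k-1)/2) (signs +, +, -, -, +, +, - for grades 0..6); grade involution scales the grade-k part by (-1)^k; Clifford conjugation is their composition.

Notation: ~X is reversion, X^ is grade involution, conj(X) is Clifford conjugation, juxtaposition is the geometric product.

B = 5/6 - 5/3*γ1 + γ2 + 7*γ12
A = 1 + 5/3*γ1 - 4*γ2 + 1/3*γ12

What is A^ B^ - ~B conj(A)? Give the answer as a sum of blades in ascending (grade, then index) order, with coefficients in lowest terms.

first term: 79/18 + 515/18*γ1 - 89/9*γ2 + 41/18*γ12
second term: 35/18 + 443/18*γ1 - 61/9*γ2 - 221/18*γ12
Answer: 22/9 + 4*γ1 - 28/9*γ2 + 131/9*γ12
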